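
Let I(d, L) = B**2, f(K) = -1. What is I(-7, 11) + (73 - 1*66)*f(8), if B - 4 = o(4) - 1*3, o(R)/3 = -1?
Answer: -3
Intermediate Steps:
o(R) = -3 (o(R) = 3*(-1) = -3)
B = -2 (B = 4 + (-3 - 1*3) = 4 + (-3 - 3) = 4 - 6 = -2)
I(d, L) = 4 (I(d, L) = (-2)**2 = 4)
I(-7, 11) + (73 - 1*66)*f(8) = 4 + (73 - 1*66)*(-1) = 4 + (73 - 66)*(-1) = 4 + 7*(-1) = 4 - 7 = -3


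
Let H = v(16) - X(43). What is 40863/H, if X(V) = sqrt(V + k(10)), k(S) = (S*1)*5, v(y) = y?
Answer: 653808/163 + 40863*sqrt(93)/163 ≈ 6428.7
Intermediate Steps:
k(S) = 5*S (k(S) = S*5 = 5*S)
X(V) = sqrt(50 + V) (X(V) = sqrt(V + 5*10) = sqrt(V + 50) = sqrt(50 + V))
H = 16 - sqrt(93) (H = 16 - sqrt(50 + 43) = 16 - sqrt(93) ≈ 6.3563)
40863/H = 40863/(16 - sqrt(93))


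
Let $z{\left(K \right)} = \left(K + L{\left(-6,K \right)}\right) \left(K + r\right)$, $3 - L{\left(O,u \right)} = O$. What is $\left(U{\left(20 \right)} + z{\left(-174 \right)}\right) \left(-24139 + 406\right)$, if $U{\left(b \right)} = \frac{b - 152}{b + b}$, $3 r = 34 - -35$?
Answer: $- \frac{5912293761}{10} \approx -5.9123 \cdot 10^{8}$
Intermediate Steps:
$L{\left(O,u \right)} = 3 - O$
$r = 23$ ($r = \frac{34 - -35}{3} = \frac{34 + 35}{3} = \frac{1}{3} \cdot 69 = 23$)
$z{\left(K \right)} = \left(9 + K\right) \left(23 + K\right)$ ($z{\left(K \right)} = \left(K + \left(3 - -6\right)\right) \left(K + 23\right) = \left(K + \left(3 + 6\right)\right) \left(23 + K\right) = \left(K + 9\right) \left(23 + K\right) = \left(9 + K\right) \left(23 + K\right)$)
$U{\left(b \right)} = \frac{-152 + b}{2 b}$
$\left(U{\left(20 \right)} + z{\left(-174 \right)}\right) \left(-24139 + 406\right) = \left(\frac{-152 + 20}{2 \cdot 20} + \left(207 + \left(-174\right)^{2} + 32 \left(-174\right)\right)\right) \left(-24139 + 406\right) = \left(\frac{1}{2} \cdot \frac{1}{20} \left(-132\right) + \left(207 + 30276 - 5568\right)\right) \left(-23733\right) = \left(- \frac{33}{10} + 24915\right) \left(-23733\right) = \frac{249117}{10} \left(-23733\right) = - \frac{5912293761}{10}$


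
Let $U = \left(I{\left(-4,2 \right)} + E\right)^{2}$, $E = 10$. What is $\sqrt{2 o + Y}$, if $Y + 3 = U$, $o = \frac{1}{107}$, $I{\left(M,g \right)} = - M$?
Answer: $\frac{\sqrt{2209871}}{107} \approx 13.893$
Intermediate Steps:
$o = \frac{1}{107} \approx 0.0093458$
$U = 196$ ($U = \left(\left(-1\right) \left(-4\right) + 10\right)^{2} = \left(4 + 10\right)^{2} = 14^{2} = 196$)
$Y = 193$ ($Y = -3 + 196 = 193$)
$\sqrt{2 o + Y} = \sqrt{2 \cdot \frac{1}{107} + 193} = \sqrt{\frac{2}{107} + 193} = \sqrt{\frac{20653}{107}} = \frac{\sqrt{2209871}}{107}$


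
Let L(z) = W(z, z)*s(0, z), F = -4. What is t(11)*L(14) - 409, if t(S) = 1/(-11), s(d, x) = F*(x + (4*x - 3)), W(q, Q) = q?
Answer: -747/11 ≈ -67.909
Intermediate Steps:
s(d, x) = 12 - 20*x (s(d, x) = -4*(x + (4*x - 3)) = -4*(x + (-3 + 4*x)) = -4*(-3 + 5*x) = 12 - 20*x)
t(S) = -1/11
L(z) = z*(12 - 20*z)
t(11)*L(14) - 409 = -4*14*(3 - 5*14)/11 - 409 = -4*14*(3 - 70)/11 - 409 = -4*14*(-67)/11 - 409 = -1/11*(-3752) - 409 = 3752/11 - 409 = -747/11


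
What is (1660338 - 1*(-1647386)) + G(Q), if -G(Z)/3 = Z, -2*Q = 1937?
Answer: 6621259/2 ≈ 3.3106e+6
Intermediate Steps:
Q = -1937/2 (Q = -½*1937 = -1937/2 ≈ -968.50)
G(Z) = -3*Z
(1660338 - 1*(-1647386)) + G(Q) = (1660338 - 1*(-1647386)) - 3*(-1937/2) = (1660338 + 1647386) + 5811/2 = 3307724 + 5811/2 = 6621259/2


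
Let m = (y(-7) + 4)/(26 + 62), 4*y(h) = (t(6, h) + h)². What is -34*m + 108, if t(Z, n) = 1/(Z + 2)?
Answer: 1147679/11264 ≈ 101.89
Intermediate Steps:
t(Z, n) = 1/(2 + Z)
y(h) = (⅛ + h)²/4 (y(h) = (1/(2 + 6) + h)²/4 = (1/8 + h)²/4 = (⅛ + h)²/4)
m = 4049/22528 (m = ((1 + 8*(-7))²/256 + 4)/(26 + 62) = ((1 - 56)²/256 + 4)/88 = ((1/256)*(-55)² + 4)*(1/88) = ((1/256)*3025 + 4)*(1/88) = (3025/256 + 4)*(1/88) = (4049/256)*(1/88) = 4049/22528 ≈ 0.17973)
-34*m + 108 = -34*4049/22528 + 108 = -68833/11264 + 108 = 1147679/11264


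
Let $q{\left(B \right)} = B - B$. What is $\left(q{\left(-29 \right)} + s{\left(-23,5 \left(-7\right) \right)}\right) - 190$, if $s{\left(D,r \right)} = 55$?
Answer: $-135$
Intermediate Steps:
$q{\left(B \right)} = 0$
$\left(q{\left(-29 \right)} + s{\left(-23,5 \left(-7\right) \right)}\right) - 190 = \left(0 + 55\right) - 190 = 55 - 190 = -135$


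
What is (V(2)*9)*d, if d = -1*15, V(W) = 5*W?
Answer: -1350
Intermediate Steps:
d = -15
(V(2)*9)*d = ((5*2)*9)*(-15) = (10*9)*(-15) = 90*(-15) = -1350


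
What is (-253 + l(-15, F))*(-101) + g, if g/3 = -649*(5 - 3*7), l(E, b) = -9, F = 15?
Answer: 57614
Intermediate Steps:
g = 31152 (g = 3*(-649*(5 - 3*7)) = 3*(-649*(5 - 21)) = 3*(-649*(-16)) = 3*10384 = 31152)
(-253 + l(-15, F))*(-101) + g = (-253 - 9)*(-101) + 31152 = -262*(-101) + 31152 = 26462 + 31152 = 57614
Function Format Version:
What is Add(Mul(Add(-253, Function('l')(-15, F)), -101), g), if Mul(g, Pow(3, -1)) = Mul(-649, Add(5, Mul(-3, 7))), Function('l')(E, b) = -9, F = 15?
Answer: 57614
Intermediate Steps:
g = 31152 (g = Mul(3, Mul(-649, Add(5, Mul(-3, 7)))) = Mul(3, Mul(-649, Add(5, -21))) = Mul(3, Mul(-649, -16)) = Mul(3, 10384) = 31152)
Add(Mul(Add(-253, Function('l')(-15, F)), -101), g) = Add(Mul(Add(-253, -9), -101), 31152) = Add(Mul(-262, -101), 31152) = Add(26462, 31152) = 57614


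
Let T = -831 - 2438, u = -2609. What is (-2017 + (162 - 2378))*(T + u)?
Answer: 24881574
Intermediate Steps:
T = -3269
(-2017 + (162 - 2378))*(T + u) = (-2017 + (162 - 2378))*(-3269 - 2609) = (-2017 - 2216)*(-5878) = -4233*(-5878) = 24881574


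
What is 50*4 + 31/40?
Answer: 8031/40 ≈ 200.77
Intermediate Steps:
50*4 + 31/40 = 200 + 31*(1/40) = 200 + 31/40 = 8031/40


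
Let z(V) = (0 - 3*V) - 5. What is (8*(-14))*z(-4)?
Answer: -784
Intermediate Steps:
z(V) = -5 - 3*V (z(V) = -3*V - 5 = -5 - 3*V)
(8*(-14))*z(-4) = (8*(-14))*(-5 - 3*(-4)) = -112*(-5 + 12) = -112*7 = -784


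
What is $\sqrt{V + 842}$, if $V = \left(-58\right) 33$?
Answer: $4 i \sqrt{67} \approx 32.741 i$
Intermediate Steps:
$V = -1914$
$\sqrt{V + 842} = \sqrt{-1914 + 842} = \sqrt{-1072} = 4 i \sqrt{67}$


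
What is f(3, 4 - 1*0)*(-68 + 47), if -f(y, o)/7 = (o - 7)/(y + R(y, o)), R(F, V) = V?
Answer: -63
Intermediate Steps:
f(y, o) = -7*(-7 + o)/(o + y) (f(y, o) = -7*(o - 7)/(y + o) = -7*(-7 + o)/(o + y))
f(3, 4 - 1*0)*(-68 + 47) = (7*(7 - (4 - 1*0))/((4 - 1*0) + 3))*(-68 + 47) = (7*(7 - (4 + 0))/((4 + 0) + 3))*(-21) = (7*(7 - 1*4)/(4 + 3))*(-21) = (7*(7 - 4)/7)*(-21) = (7*(⅐)*3)*(-21) = 3*(-21) = -63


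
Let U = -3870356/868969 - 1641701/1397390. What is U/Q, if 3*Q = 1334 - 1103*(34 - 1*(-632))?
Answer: 20504952141327/890394109325030240 ≈ 2.3029e-5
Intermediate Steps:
U = -6834984047109/1214288590910 (U = -3870356*1/868969 - 1641701*1/1397390 = -3870356/868969 - 1641701/1397390 = -6834984047109/1214288590910 ≈ -5.6288)
Q = -733264/3 (Q = (1334 - 1103*(34 - 1*(-632)))/3 = (1334 - 1103*(34 + 632))/3 = (1334 - 1103*666)/3 = (1334 - 734598)/3 = (⅓)*(-733264) = -733264/3 ≈ -2.4442e+5)
U/Q = -6834984047109/(1214288590910*(-733264/3)) = -6834984047109/1214288590910*(-3/733264) = 20504952141327/890394109325030240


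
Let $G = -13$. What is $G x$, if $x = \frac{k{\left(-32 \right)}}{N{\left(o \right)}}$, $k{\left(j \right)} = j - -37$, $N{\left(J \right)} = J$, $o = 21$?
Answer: $- \frac{65}{21} \approx -3.0952$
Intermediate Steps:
$k{\left(j \right)} = 37 + j$ ($k{\left(j \right)} = j + 37 = 37 + j$)
$x = \frac{5}{21}$ ($x = \frac{37 - 32}{21} = 5 \cdot \frac{1}{21} = \frac{5}{21} \approx 0.2381$)
$G x = \left(-13\right) \frac{5}{21} = - \frac{65}{21}$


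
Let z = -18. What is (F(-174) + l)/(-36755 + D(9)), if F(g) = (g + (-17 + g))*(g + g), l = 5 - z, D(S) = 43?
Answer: -127043/36712 ≈ -3.4605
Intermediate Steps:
l = 23 (l = 5 - 1*(-18) = 5 + 18 = 23)
F(g) = 2*g*(-17 + 2*g) (F(g) = (-17 + 2*g)*(2*g) = 2*g*(-17 + 2*g))
(F(-174) + l)/(-36755 + D(9)) = (2*(-174)*(-17 + 2*(-174)) + 23)/(-36755 + 43) = (2*(-174)*(-17 - 348) + 23)/(-36712) = (2*(-174)*(-365) + 23)*(-1/36712) = (127020 + 23)*(-1/36712) = 127043*(-1/36712) = -127043/36712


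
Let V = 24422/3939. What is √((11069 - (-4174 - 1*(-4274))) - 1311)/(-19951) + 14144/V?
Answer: 27856608/12211 - √9658/19951 ≈ 2281.3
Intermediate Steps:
V = 24422/3939 (V = 24422*(1/3939) = 24422/3939 ≈ 6.2001)
√((11069 - (-4174 - 1*(-4274))) - 1311)/(-19951) + 14144/V = √((11069 - (-4174 - 1*(-4274))) - 1311)/(-19951) + 14144/(24422/3939) = √((11069 - (-4174 + 4274)) - 1311)*(-1/19951) + 14144*(3939/24422) = √((11069 - 1*100) - 1311)*(-1/19951) + 27856608/12211 = √((11069 - 100) - 1311)*(-1/19951) + 27856608/12211 = √(10969 - 1311)*(-1/19951) + 27856608/12211 = √9658*(-1/19951) + 27856608/12211 = -√9658/19951 + 27856608/12211 = 27856608/12211 - √9658/19951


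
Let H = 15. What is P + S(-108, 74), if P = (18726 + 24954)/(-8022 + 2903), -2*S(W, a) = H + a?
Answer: -542951/10238 ≈ -53.033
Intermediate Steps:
S(W, a) = -15/2 - a/2 (S(W, a) = -(15 + a)/2 = -15/2 - a/2)
P = -43680/5119 (P = 43680/(-5119) = 43680*(-1/5119) = -43680/5119 ≈ -8.5329)
P + S(-108, 74) = -43680/5119 + (-15/2 - ½*74) = -43680/5119 + (-15/2 - 37) = -43680/5119 - 89/2 = -542951/10238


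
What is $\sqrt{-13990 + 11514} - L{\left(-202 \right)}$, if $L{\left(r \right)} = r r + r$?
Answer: $-40602 + 2 i \sqrt{619} \approx -40602.0 + 49.759 i$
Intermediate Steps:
$L{\left(r \right)} = r + r^{2}$ ($L{\left(r \right)} = r^{2} + r = r + r^{2}$)
$\sqrt{-13990 + 11514} - L{\left(-202 \right)} = \sqrt{-13990 + 11514} - - 202 \left(1 - 202\right) = \sqrt{-2476} - \left(-202\right) \left(-201\right) = 2 i \sqrt{619} - 40602 = -40602 + 2 i \sqrt{619}$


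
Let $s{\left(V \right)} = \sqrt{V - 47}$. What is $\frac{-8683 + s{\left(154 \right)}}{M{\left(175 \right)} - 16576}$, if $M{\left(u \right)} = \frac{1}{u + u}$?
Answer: $\frac{3039050}{5801599} - \frac{350 \sqrt{107}}{5801599} \approx 0.52321$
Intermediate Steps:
$M{\left(u \right)} = \frac{1}{2 u}$
$s{\left(V \right)} = \sqrt{-47 + V}$
$\frac{-8683 + s{\left(154 \right)}}{M{\left(175 \right)} - 16576} = \frac{-8683 + \sqrt{-47 + 154}}{\frac{1}{2 \cdot 175} - 16576} = \frac{-8683 + \sqrt{107}}{\frac{1}{2} \cdot \frac{1}{175} - 16576} = \frac{-8683 + \sqrt{107}}{\frac{1}{350} - 16576} = \frac{-8683 + \sqrt{107}}{- \frac{5801599}{350}} = \left(-8683 + \sqrt{107}\right) \left(- \frac{350}{5801599}\right) = \frac{3039050}{5801599} - \frac{350 \sqrt{107}}{5801599}$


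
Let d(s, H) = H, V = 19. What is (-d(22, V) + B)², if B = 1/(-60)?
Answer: 1301881/3600 ≈ 361.63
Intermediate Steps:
B = -1/60 ≈ -0.016667
(-d(22, V) + B)² = (-1*19 - 1/60)² = (-19 - 1/60)² = (-1141/60)² = 1301881/3600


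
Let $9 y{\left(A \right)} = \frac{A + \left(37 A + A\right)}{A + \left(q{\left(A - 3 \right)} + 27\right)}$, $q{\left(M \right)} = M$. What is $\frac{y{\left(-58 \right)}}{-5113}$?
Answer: $- \frac{377}{705594} \approx -0.0005343$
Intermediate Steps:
$y{\left(A \right)} = \frac{13 A}{3 \left(24 + 2 A\right)}$ ($y{\left(A \right)} = \frac{\left(A + \left(37 A + A\right)\right) \frac{1}{A + \left(\left(A - 3\right) + 27\right)}}{9} = \frac{\left(A + 38 A\right) \frac{1}{A + \left(\left(-3 + A\right) + 27\right)}}{9} = \frac{39 A \frac{1}{A + \left(24 + A\right)}}{9} = \frac{39 A \frac{1}{24 + 2 A}}{9} = \frac{13 A}{3 \left(24 + 2 A\right)}$)
$\frac{y{\left(-58 \right)}}{-5113} = \frac{\frac{13}{6} \left(-58\right) \frac{1}{12 - 58}}{-5113} = \frac{13}{6} \left(-58\right) \frac{1}{-46} \left(- \frac{1}{5113}\right) = \frac{13}{6} \left(-58\right) \left(- \frac{1}{46}\right) \left(- \frac{1}{5113}\right) = \frac{377}{138} \left(- \frac{1}{5113}\right) = - \frac{377}{705594}$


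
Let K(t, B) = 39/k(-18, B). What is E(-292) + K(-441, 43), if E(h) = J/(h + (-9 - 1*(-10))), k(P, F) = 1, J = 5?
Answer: 11344/291 ≈ 38.983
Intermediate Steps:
K(t, B) = 39 (K(t, B) = 39/1 = 39*1 = 39)
E(h) = 5/(1 + h) (E(h) = 5/(h + (-9 - 1*(-10))) = 5/(h + (-9 + 10)) = 5/(h + 1) = 5/(1 + h))
E(-292) + K(-441, 43) = 5/(1 - 292) + 39 = 5/(-291) + 39 = 5*(-1/291) + 39 = -5/291 + 39 = 11344/291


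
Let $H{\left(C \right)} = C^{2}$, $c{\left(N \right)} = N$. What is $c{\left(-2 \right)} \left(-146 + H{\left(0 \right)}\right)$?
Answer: $292$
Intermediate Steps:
$c{\left(-2 \right)} \left(-146 + H{\left(0 \right)}\right) = - 2 \left(-146 + 0^{2}\right) = - 2 \left(-146 + 0\right) = \left(-2\right) \left(-146\right) = 292$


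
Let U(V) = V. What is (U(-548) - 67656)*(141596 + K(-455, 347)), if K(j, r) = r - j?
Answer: -9712113192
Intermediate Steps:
(U(-548) - 67656)*(141596 + K(-455, 347)) = (-548 - 67656)*(141596 + (347 - 1*(-455))) = -68204*(141596 + (347 + 455)) = -68204*(141596 + 802) = -68204*142398 = -9712113192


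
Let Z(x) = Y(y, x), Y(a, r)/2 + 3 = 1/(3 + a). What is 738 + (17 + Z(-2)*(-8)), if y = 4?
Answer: 5605/7 ≈ 800.71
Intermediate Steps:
Y(a, r) = -6 + 2/(3 + a)
Z(x) = -40/7 (Z(x) = 2*(-8 - 3*4)/(3 + 4) = 2*(-8 - 12)/7 = 2*(⅐)*(-20) = -40/7)
738 + (17 + Z(-2)*(-8)) = 738 + (17 - 40/7*(-8)) = 738 + (17 + 320/7) = 738 + 439/7 = 5605/7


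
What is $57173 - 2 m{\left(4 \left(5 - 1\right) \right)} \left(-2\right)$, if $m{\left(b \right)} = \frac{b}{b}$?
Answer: $228692$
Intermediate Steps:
$m{\left(b \right)} = 1$
$57173 - 2 m{\left(4 \left(5 - 1\right) \right)} \left(-2\right) = 57173 \left(-2\right) 1 \left(-2\right) = 57173 \left(\left(-2\right) \left(-2\right)\right) = 57173 \cdot 4 = 228692$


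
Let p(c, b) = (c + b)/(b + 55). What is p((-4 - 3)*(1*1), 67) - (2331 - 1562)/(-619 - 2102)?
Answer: 128539/165981 ≈ 0.77442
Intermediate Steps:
p(c, b) = (b + c)/(55 + b)
p((-4 - 3)*(1*1), 67) - (2331 - 1562)/(-619 - 2102) = (67 + (-4 - 3)*(1*1))/(55 + 67) - (2331 - 1562)/(-619 - 2102) = (67 - 7*1)/122 - 769/(-2721) = (67 - 7)/122 - 769*(-1)/2721 = (1/122)*60 - 1*(-769/2721) = 30/61 + 769/2721 = 128539/165981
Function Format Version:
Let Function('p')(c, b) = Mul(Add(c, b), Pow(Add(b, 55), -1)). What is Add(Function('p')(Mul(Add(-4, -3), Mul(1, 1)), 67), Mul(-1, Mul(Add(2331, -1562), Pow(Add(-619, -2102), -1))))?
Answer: Rational(128539, 165981) ≈ 0.77442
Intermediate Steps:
Function('p')(c, b) = Mul(Pow(Add(55, b), -1), Add(b, c)) (Function('p')(c, b) = Mul(Add(b, c), Pow(Add(55, b), -1)) = Mul(Pow(Add(55, b), -1), Add(b, c)))
Add(Function('p')(Mul(Add(-4, -3), Mul(1, 1)), 67), Mul(-1, Mul(Add(2331, -1562), Pow(Add(-619, -2102), -1)))) = Add(Mul(Pow(Add(55, 67), -1), Add(67, Mul(Add(-4, -3), Mul(1, 1)))), Mul(-1, Mul(Add(2331, -1562), Pow(Add(-619, -2102), -1)))) = Add(Mul(Pow(122, -1), Add(67, Mul(-7, 1))), Mul(-1, Mul(769, Pow(-2721, -1)))) = Add(Mul(Rational(1, 122), Add(67, -7)), Mul(-1, Mul(769, Rational(-1, 2721)))) = Add(Mul(Rational(1, 122), 60), Mul(-1, Rational(-769, 2721))) = Add(Rational(30, 61), Rational(769, 2721)) = Rational(128539, 165981)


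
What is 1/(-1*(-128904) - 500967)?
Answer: -1/372063 ≈ -2.6877e-6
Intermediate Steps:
1/(-1*(-128904) - 500967) = 1/(128904 - 500967) = 1/(-372063) = -1/372063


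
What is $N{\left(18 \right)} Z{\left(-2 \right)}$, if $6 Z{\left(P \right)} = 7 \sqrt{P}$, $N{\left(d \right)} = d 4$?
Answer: $84 i \sqrt{2} \approx 118.79 i$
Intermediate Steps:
$N{\left(d \right)} = 4 d$
$Z{\left(P \right)} = \frac{7 \sqrt{P}}{6}$
$N{\left(18 \right)} Z{\left(-2 \right)} = 4 \cdot 18 \frac{7 \sqrt{-2}}{6} = 72 \frac{7 i \sqrt{2}}{6} = 84 i \sqrt{2}$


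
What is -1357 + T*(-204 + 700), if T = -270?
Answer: -135277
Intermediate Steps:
-1357 + T*(-204 + 700) = -1357 - 270*(-204 + 700) = -1357 - 270*496 = -1357 - 133920 = -135277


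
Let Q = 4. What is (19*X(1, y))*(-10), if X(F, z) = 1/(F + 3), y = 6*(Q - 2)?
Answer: -95/2 ≈ -47.500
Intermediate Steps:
y = 12 (y = 6*(4 - 2) = 6*2 = 12)
X(F, z) = 1/(3 + F)
(19*X(1, y))*(-10) = (19/(3 + 1))*(-10) = (19/4)*(-10) = -95/2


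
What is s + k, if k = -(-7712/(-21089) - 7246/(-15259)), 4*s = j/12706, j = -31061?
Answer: -23742635661959/16355013320024 ≈ -1.4517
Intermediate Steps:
s = -31061/50824 (s = (-31061/12706)/4 = (-31061*1/12706)/4 = (¼)*(-31061/12706) = -31061/50824 ≈ -0.61115)
k = -270488302/321797051 (k = -(-7712*(-1/21089) - 7246*(-1/15259)) = -(7712/21089 + 7246/15259) = -1*270488302/321797051 = -270488302/321797051 ≈ -0.84056)
s + k = -31061/50824 - 270488302/321797051 = -23742635661959/16355013320024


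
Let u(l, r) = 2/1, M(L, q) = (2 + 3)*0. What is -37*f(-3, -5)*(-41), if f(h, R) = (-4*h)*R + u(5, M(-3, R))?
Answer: -87986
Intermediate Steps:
M(L, q) = 0 (M(L, q) = 5*0 = 0)
u(l, r) = 2 (u(l, r) = 2*1 = 2)
f(h, R) = 2 - 4*R*h (f(h, R) = (-4*h)*R + 2 = -4*R*h + 2 = 2 - 4*R*h)
-37*f(-3, -5)*(-41) = -37*(2 - 4*(-5)*(-3))*(-41) = -37*(2 - 60)*(-41) = -37*(-58)*(-41) = 2146*(-41) = -87986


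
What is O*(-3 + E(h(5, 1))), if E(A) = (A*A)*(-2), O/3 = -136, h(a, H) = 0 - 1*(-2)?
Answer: 4488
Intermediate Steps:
h(a, H) = 2 (h(a, H) = 0 + 2 = 2)
O = -408 (O = 3*(-136) = -408)
E(A) = -2*A² (E(A) = A²*(-2) = -2*A²)
O*(-3 + E(h(5, 1))) = -408*(-3 - 2*2²) = -408*(-3 - 2*4) = -408*(-3 - 8) = -408*(-11) = 4488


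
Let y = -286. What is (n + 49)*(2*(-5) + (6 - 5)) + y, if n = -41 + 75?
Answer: -1033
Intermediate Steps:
n = 34
(n + 49)*(2*(-5) + (6 - 5)) + y = (34 + 49)*(2*(-5) + (6 - 5)) - 286 = 83*(-10 + 1) - 286 = 83*(-9) - 286 = -747 - 286 = -1033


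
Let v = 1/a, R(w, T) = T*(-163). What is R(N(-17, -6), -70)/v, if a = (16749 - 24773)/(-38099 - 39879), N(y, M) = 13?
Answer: 45776920/38989 ≈ 1174.1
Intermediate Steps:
R(w, T) = -163*T
a = 4012/38989 (a = -8024/(-77978) = -8024*(-1/77978) = 4012/38989 ≈ 0.10290)
v = 38989/4012 (v = 1/(4012/38989) = 38989/4012 ≈ 9.7181)
R(N(-17, -6), -70)/v = (-163*(-70))/(38989/4012) = 11410*(4012/38989) = 45776920/38989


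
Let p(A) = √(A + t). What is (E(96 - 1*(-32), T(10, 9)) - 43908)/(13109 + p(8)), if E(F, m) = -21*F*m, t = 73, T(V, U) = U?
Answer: -34050/6559 ≈ -5.1913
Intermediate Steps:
E(F, m) = -21*F*m
p(A) = √(73 + A) (p(A) = √(A + 73) = √(73 + A))
(E(96 - 1*(-32), T(10, 9)) - 43908)/(13109 + p(8)) = (-21*(96 - 1*(-32))*9 - 43908)/(13109 + √(73 + 8)) = (-21*(96 + 32)*9 - 43908)/(13109 + √81) = (-21*128*9 - 43908)/(13109 + 9) = (-24192 - 43908)/13118 = -68100*1/13118 = -34050/6559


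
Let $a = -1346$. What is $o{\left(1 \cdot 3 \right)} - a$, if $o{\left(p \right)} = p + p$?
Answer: $1352$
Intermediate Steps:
$o{\left(p \right)} = 2 p$
$o{\left(1 \cdot 3 \right)} - a = 2 \cdot 1 \cdot 3 - -1346 = 2 \cdot 3 + 1346 = 6 + 1346 = 1352$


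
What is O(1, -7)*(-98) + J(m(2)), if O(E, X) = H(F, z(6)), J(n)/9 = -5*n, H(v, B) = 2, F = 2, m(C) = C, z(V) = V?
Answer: -286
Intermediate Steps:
J(n) = -45*n (J(n) = 9*(-5*n) = -45*n)
O(E, X) = 2
O(1, -7)*(-98) + J(m(2)) = 2*(-98) - 45*2 = -196 - 90 = -286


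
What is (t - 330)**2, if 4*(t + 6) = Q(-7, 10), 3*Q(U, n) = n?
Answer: 4044121/36 ≈ 1.1234e+5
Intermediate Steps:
Q(U, n) = n/3
t = -31/6 (t = -6 + ((1/3)*10)/4 = -6 + (1/4)*(10/3) = -6 + 5/6 = -31/6 ≈ -5.1667)
(t - 330)**2 = (-31/6 - 330)**2 = (-2011/6)**2 = 4044121/36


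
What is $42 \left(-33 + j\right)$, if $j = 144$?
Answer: $4662$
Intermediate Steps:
$42 \left(-33 + j\right) = 42 \left(-33 + 144\right) = 42 \cdot 111 = 4662$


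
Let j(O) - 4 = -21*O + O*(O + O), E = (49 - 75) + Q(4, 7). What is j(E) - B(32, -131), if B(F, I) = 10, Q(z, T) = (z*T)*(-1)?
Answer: 6960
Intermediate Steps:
Q(z, T) = -T*z (Q(z, T) = (T*z)*(-1) = -T*z)
E = -54 (E = (49 - 75) - 1*7*4 = -26 - 28 = -54)
j(O) = 4 - 21*O + 2*O² (j(O) = 4 + (-21*O + O*(O + O)) = 4 + (-21*O + O*(2*O)) = 4 + (-21*O + 2*O²) = 4 - 21*O + 2*O²)
j(E) - B(32, -131) = (4 - 21*(-54) + 2*(-54)²) - 1*10 = (4 + 1134 + 2*2916) - 10 = (4 + 1134 + 5832) - 10 = 6970 - 10 = 6960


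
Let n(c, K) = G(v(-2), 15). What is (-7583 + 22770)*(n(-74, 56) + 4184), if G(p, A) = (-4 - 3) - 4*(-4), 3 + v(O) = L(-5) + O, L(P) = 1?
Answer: 63679091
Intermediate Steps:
v(O) = -2 + O (v(O) = -3 + (1 + O) = -2 + O)
G(p, A) = 9 (G(p, A) = -7 + 16 = 9)
n(c, K) = 9
(-7583 + 22770)*(n(-74, 56) + 4184) = (-7583 + 22770)*(9 + 4184) = 15187*4193 = 63679091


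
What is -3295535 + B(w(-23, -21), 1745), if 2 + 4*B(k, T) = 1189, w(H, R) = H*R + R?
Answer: -13180953/4 ≈ -3.2952e+6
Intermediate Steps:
w(H, R) = R + H*R
B(k, T) = 1187/4 (B(k, T) = -½ + (¼)*1189 = -½ + 1189/4 = 1187/4)
-3295535 + B(w(-23, -21), 1745) = -3295535 + 1187/4 = -13180953/4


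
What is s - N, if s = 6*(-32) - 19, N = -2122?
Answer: 1911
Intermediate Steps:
s = -211 (s = -192 - 19 = -211)
s - N = -211 - 1*(-2122) = -211 + 2122 = 1911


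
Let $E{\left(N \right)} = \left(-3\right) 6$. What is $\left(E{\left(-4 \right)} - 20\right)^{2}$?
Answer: $1444$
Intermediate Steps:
$E{\left(N \right)} = -18$
$\left(E{\left(-4 \right)} - 20\right)^{2} = \left(-18 - 20\right)^{2} = \left(-38\right)^{2} = 1444$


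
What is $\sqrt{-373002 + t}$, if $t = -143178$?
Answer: $2 i \sqrt{129045} \approx 718.46 i$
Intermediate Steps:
$\sqrt{-373002 + t} = \sqrt{-373002 - 143178} = \sqrt{-516180} = 2 i \sqrt{129045}$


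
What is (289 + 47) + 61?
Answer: 397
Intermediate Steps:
(289 + 47) + 61 = 336 + 61 = 397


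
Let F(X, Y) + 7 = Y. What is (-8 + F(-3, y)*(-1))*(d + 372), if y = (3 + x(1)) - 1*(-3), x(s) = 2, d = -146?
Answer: -2034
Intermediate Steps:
y = 8 (y = (3 + 2) - 1*(-3) = 5 + 3 = 8)
F(X, Y) = -7 + Y
(-8 + F(-3, y)*(-1))*(d + 372) = (-8 + (-7 + 8)*(-1))*(-146 + 372) = (-8 + 1*(-1))*226 = (-8 - 1)*226 = -9*226 = -2034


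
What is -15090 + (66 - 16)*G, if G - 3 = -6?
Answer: -15240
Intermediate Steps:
G = -3 (G = 3 - 6 = -3)
-15090 + (66 - 16)*G = -15090 + (66 - 16)*(-3) = -15090 + 50*(-3) = -15090 - 150 = -15240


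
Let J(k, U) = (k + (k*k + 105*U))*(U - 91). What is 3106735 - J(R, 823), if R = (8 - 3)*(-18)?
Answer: -66012365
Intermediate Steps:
R = -90 (R = 5*(-18) = -90)
J(k, U) = (-91 + U)*(k + k² + 105*U) (J(k, U) = (k + (k² + 105*U))*(-91 + U) = (k + k² + 105*U)*(-91 + U) = (-91 + U)*(k + k² + 105*U))
3106735 - J(R, 823) = 3106735 - (-9555*823 - 91*(-90) - 91*(-90)² + 105*823² + 823*(-90) + 823*(-90)²) = 3106735 - (-7863765 + 8190 - 91*8100 + 105*677329 - 74070 + 823*8100) = 3106735 - (-7863765 + 8190 - 737100 + 71119545 - 74070 + 6666300) = 3106735 - 1*69119100 = 3106735 - 69119100 = -66012365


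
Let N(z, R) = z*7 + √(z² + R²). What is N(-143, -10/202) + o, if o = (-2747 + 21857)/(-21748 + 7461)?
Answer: -157367/157 + √208600274/101 ≈ -859.34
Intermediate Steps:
o = -210/157 (o = 19110/(-14287) = 19110*(-1/14287) = -210/157 ≈ -1.3376)
N(z, R) = √(R² + z²) + 7*z (N(z, R) = 7*z + √(R² + z²) = √(R² + z²) + 7*z)
N(-143, -10/202) + o = (√((-10/202)² + (-143)²) + 7*(-143)) - 210/157 = (√((-10*1/202)² + 20449) - 1001) - 210/157 = (√((-5/101)² + 20449) - 1001) - 210/157 = (√(25/10201 + 20449) - 1001) - 210/157 = (√(208600274/10201) - 1001) - 210/157 = (√208600274/101 - 1001) - 210/157 = (-1001 + √208600274/101) - 210/157 = -157367/157 + √208600274/101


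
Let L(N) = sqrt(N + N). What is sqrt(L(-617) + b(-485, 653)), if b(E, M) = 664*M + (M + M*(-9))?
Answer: sqrt(428368 + I*sqrt(1234)) ≈ 654.5 + 0.027*I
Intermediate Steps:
b(E, M) = 656*M (b(E, M) = 664*M + (M - 9*M) = 664*M - 8*M = 656*M)
L(N) = sqrt(2)*sqrt(N) (L(N) = sqrt(2*N) = sqrt(2)*sqrt(N))
sqrt(L(-617) + b(-485, 653)) = sqrt(sqrt(2)*sqrt(-617) + 656*653) = sqrt(sqrt(2)*(I*sqrt(617)) + 428368) = sqrt(I*sqrt(1234) + 428368) = sqrt(428368 + I*sqrt(1234))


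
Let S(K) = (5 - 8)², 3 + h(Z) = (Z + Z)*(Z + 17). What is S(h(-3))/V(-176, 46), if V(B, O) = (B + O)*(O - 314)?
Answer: 9/34840 ≈ 0.00025832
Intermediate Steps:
h(Z) = -3 + 2*Z*(17 + Z) (h(Z) = -3 + (Z + Z)*(Z + 17) = -3 + (2*Z)*(17 + Z) = -3 + 2*Z*(17 + Z))
V(B, O) = (-314 + O)*(B + O) (V(B, O) = (B + O)*(-314 + O) = (-314 + O)*(B + O))
S(K) = 9 (S(K) = (-3)² = 9)
S(h(-3))/V(-176, 46) = 9/(46² - 314*(-176) - 314*46 - 176*46) = 9/(2116 + 55264 - 14444 - 8096) = 9/34840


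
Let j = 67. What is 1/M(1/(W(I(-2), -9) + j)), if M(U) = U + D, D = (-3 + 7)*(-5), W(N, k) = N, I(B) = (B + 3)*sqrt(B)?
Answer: (-sqrt(2) + 67*I)/(-1339*I + 20*sqrt(2)) ≈ -0.050037 + 7.8842e-7*I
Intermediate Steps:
I(B) = sqrt(B)*(3 + B) (I(B) = (3 + B)*sqrt(B) = sqrt(B)*(3 + B))
D = -20 (D = 4*(-5) = -20)
M(U) = -20 + U (M(U) = U - 20 = -20 + U)
1/M(1/(W(I(-2), -9) + j)) = 1/(-20 + 1/(sqrt(-2)*(3 - 2) + 67)) = 1/(-20 + 1/((I*sqrt(2))*1 + 67)) = 1/(-20 + 1/(I*sqrt(2) + 67)) = 1/(-20 + 1/(67 + I*sqrt(2)))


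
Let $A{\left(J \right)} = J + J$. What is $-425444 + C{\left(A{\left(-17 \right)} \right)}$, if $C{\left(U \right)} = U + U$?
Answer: $-425512$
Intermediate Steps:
$A{\left(J \right)} = 2 J$
$C{\left(U \right)} = 2 U$
$-425444 + C{\left(A{\left(-17 \right)} \right)} = -425444 + 2 \cdot 2 \left(-17\right) = -425444 + 2 \left(-34\right) = -425444 - 68 = -425512$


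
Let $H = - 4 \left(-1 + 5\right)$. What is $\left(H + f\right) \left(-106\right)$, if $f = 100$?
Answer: $-8904$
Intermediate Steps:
$H = -16$ ($H = \left(-4\right) 4 = -16$)
$\left(H + f\right) \left(-106\right) = \left(-16 + 100\right) \left(-106\right) = 84 \left(-106\right) = -8904$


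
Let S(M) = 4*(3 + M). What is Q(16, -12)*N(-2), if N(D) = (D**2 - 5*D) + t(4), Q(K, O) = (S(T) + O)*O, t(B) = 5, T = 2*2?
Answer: -3648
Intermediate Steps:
T = 4
S(M) = 12 + 4*M
Q(K, O) = O*(28 + O) (Q(K, O) = ((12 + 4*4) + O)*O = ((12 + 16) + O)*O = (28 + O)*O = O*(28 + O))
N(D) = 5 + D**2 - 5*D (N(D) = (D**2 - 5*D) + 5 = 5 + D**2 - 5*D)
Q(16, -12)*N(-2) = (-12*(28 - 12))*(5 + (-2)**2 - 5*(-2)) = (-12*16)*(5 + 4 + 10) = -192*19 = -3648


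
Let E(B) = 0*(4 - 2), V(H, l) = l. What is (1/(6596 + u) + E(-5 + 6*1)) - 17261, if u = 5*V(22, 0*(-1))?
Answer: -113853555/6596 ≈ -17261.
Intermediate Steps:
E(B) = 0 (E(B) = 0*2 = 0)
u = 0 (u = 5*(0*(-1)) = 5*0 = 0)
(1/(6596 + u) + E(-5 + 6*1)) - 17261 = (1/(6596 + 0) + 0) - 17261 = (1/6596 + 0) - 17261 = 1/6596 - 17261 = -113853555/6596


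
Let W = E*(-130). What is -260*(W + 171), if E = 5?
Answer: 124540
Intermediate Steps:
W = -650 (W = 5*(-130) = -650)
-260*(W + 171) = -260*(-650 + 171) = -260*(-479) = 124540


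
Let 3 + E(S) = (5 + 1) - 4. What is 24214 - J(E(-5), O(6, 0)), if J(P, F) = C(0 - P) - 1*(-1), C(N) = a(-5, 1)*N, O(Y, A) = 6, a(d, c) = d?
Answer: 24218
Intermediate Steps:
E(S) = -1 (E(S) = -3 + ((5 + 1) - 4) = -3 + (6 - 4) = -3 + 2 = -1)
C(N) = -5*N
J(P, F) = 1 + 5*P (J(P, F) = -5*(0 - P) - 1*(-1) = -(-5)*P + 1 = 5*P + 1 = 1 + 5*P)
24214 - J(E(-5), O(6, 0)) = 24214 - (1 + 5*(-1)) = 24214 - (1 - 5) = 24214 - 1*(-4) = 24214 + 4 = 24218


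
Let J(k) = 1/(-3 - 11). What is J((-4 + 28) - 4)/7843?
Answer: -1/109802 ≈ -9.1073e-6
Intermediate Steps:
J(k) = -1/14 (J(k) = 1/(-14) = -1/14)
J((-4 + 28) - 4)/7843 = -1/14/7843 = -1/14*1/7843 = -1/109802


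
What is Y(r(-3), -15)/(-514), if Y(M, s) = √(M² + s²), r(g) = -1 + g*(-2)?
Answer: -5*√10/514 ≈ -0.030761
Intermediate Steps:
r(g) = -1 - 2*g
Y(r(-3), -15)/(-514) = √((-1 - 2*(-3))² + (-15)²)/(-514) = √((-1 + 6)² + 225)*(-1/514) = √(5² + 225)*(-1/514) = √(25 + 225)*(-1/514) = √250*(-1/514) = (5*√10)*(-1/514) = -5*√10/514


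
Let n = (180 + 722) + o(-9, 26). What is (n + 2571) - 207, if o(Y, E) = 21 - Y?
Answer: 3296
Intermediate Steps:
n = 932 (n = (180 + 722) + (21 - 1*(-9)) = 902 + (21 + 9) = 902 + 30 = 932)
(n + 2571) - 207 = (932 + 2571) - 207 = 3503 - 207 = 3296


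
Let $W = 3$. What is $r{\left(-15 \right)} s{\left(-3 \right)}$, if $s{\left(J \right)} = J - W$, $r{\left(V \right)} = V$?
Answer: $90$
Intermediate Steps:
$s{\left(J \right)} = -3 + J$ ($s{\left(J \right)} = J - 3 = -3 + J$)
$r{\left(-15 \right)} s{\left(-3 \right)} = - 15 \left(-3 - 3\right) = \left(-15\right) \left(-6\right) = 90$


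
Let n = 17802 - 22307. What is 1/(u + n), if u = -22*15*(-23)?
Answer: 1/3085 ≈ 0.00032415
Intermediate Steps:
u = 7590 (u = -330*(-23) = 7590)
n = -4505
1/(u + n) = 1/(7590 - 4505) = 1/3085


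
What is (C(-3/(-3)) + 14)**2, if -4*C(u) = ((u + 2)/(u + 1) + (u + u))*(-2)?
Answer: 3969/16 ≈ 248.06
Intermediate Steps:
C(u) = u + (2 + u)/(2*(1 + u)) (C(u) = -((u + 2)/(u + 1) + (u + u))*(-2)/4 = -((2 + u)/(1 + u) + 2*u)*(-2)/4 = -(2*u + (2 + u)/(1 + u))*(-2)/4 = -(-4*u - 2*(2 + u)/(1 + u))/4 = u + (2 + u)/(2*(1 + u)))
(C(-3/(-3)) + 14)**2 = ((1 + (-3/(-3))**2 + 3*(-3/(-3))/2)/(1 - 3/(-3)) + 14)**2 = ((1 + (-3*(-1/3))**2 + 3*(-3*(-1/3))/2)/(1 - 3*(-1/3)) + 14)**2 = ((1 + 1**2 + (3/2)*1)/(1 + 1) + 14)**2 = ((1 + 1 + 3/2)/2 + 14)**2 = ((1/2)*(7/2) + 14)**2 = (7/4 + 14)**2 = (63/4)**2 = 3969/16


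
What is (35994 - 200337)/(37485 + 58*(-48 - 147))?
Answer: -54781/8725 ≈ -6.2786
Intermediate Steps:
(35994 - 200337)/(37485 + 58*(-48 - 147)) = -164343/(37485 + 58*(-195)) = -164343/(37485 - 11310) = -164343/26175 = -164343*1/26175 = -54781/8725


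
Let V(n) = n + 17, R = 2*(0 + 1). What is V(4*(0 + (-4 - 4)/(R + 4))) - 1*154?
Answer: -427/3 ≈ -142.33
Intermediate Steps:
R = 2 (R = 2*1 = 2)
V(n) = 17 + n
V(4*(0 + (-4 - 4)/(R + 4))) - 1*154 = (17 + 4*(0 + (-4 - 4)/(2 + 4))) - 1*154 = (17 + 4*(0 - 8/6)) - 154 = (17 + 4*(0 - 8*⅙)) - 154 = (17 + 4*(0 - 4/3)) - 154 = (17 + 4*(-4/3)) - 154 = (17 - 16/3) - 154 = 35/3 - 154 = -427/3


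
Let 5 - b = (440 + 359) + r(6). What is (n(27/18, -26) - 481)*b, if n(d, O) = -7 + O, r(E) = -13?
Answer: 401434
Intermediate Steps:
b = -781 (b = 5 - ((440 + 359) - 13) = 5 - (799 - 13) = 5 - 1*786 = 5 - 786 = -781)
(n(27/18, -26) - 481)*b = ((-7 - 26) - 481)*(-781) = (-33 - 481)*(-781) = -514*(-781) = 401434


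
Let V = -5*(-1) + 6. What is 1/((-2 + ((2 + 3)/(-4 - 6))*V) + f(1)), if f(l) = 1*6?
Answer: -⅔ ≈ -0.66667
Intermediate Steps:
f(l) = 6
V = 11 (V = 5 + 6 = 11)
1/((-2 + ((2 + 3)/(-4 - 6))*V) + f(1)) = 1/((-2 + ((2 + 3)/(-4 - 6))*11) + 6) = 1/((-2 + (5/(-10))*11) + 6) = 1/((-2 + (5*(-⅒))*11) + 6) = 1/((-2 - ½*11) + 6) = 1/((-2 - 11/2) + 6) = 1/(-15/2 + 6) = 1/(-3/2) = -⅔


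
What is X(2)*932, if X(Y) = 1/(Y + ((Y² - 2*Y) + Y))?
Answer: 233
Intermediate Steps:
X(Y) = Y⁻² (X(Y) = 1/(Y + (Y² - Y)) = 1/(Y²) = Y⁻²)
X(2)*932 = 932/2² = (¼)*932 = 233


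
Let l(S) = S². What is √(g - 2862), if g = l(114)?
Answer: 3*√1126 ≈ 100.67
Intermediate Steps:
g = 12996 (g = 114² = 12996)
√(g - 2862) = √(12996 - 2862) = √10134 = 3*√1126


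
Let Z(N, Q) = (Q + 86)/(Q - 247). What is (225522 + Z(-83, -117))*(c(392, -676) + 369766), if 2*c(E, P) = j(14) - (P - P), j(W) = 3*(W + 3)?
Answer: 4670184408749/56 ≈ 8.3396e+10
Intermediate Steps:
j(W) = 9 + 3*W (j(W) = 3*(3 + W) = 9 + 3*W)
Z(N, Q) = (86 + Q)/(-247 + Q)
c(E, P) = 51/2 (c(E, P) = ((9 + 3*14) - (P - P))/2 = ((9 + 42) - 1*0)/2 = (51 + 0)/2 = (½)*51 = 51/2)
(225522 + Z(-83, -117))*(c(392, -676) + 369766) = (225522 + (86 - 117)/(-247 - 117))*(51/2 + 369766) = (225522 - 31/(-364))*(739583/2) = (225522 - 1/364*(-31))*(739583/2) = (225522 + 31/364)*(739583/2) = (82090039/364)*(739583/2) = 4670184408749/56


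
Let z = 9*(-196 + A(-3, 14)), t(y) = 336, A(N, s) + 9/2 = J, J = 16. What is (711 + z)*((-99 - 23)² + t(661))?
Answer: -14451390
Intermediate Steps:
A(N, s) = 23/2 (A(N, s) = -9/2 + 16 = 23/2)
z = -3321/2 (z = 9*(-196 + 23/2) = 9*(-369/2) = -3321/2 ≈ -1660.5)
(711 + z)*((-99 - 23)² + t(661)) = (711 - 3321/2)*((-99 - 23)² + 336) = -1899*((-122)² + 336)/2 = -1899*(14884 + 336)/2 = -1899/2*15220 = -14451390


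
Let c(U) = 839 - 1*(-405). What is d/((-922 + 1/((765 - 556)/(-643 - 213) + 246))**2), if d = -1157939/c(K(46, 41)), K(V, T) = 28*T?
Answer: -51243750579105971/46798681373168083056 ≈ -0.0010950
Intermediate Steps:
c(U) = 1244 (c(U) = 839 + 405 = 1244)
d = -1157939/1244 ≈ -930.82
d/((-922 + 1/((765 - 556)/(-643 - 213) + 246))**2) = -1157939/(1244*(-922 + 1/((765 - 556)/(-643 - 213) + 246))**2) = -1157939/(1244*(-922 + 1/(209/(-856) + 246))**2) = -1157939/(1244*(-922 + 1/(209*(-1/856) + 246))**2) = -1157939/(1244*(-922 + 1/(-209/856 + 246))**2) = -1157939/(1244*(-922 + 1/(210367/856))**2) = -1157939/(1244*(-922 + 856/210367)**2) = -1157939/(1244*((-193957518/210367)**2)) = -1157939/(1244*37619518788720324/44254274689) = -1157939/1244*44254274689/37619518788720324 = -51243750579105971/46798681373168083056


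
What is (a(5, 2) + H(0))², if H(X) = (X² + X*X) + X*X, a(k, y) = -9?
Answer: 81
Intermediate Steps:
H(X) = 3*X² (H(X) = (X² + X²) + X² = 2*X² + X² = 3*X²)
(a(5, 2) + H(0))² = (-9 + 3*0²)² = (-9 + 3*0)² = (-9 + 0)² = (-9)² = 81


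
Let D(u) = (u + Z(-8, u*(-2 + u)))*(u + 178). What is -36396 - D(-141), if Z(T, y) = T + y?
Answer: -776914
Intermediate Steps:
D(u) = (178 + u)*(-8 + u + u*(-2 + u)) (D(u) = (u + (-8 + u*(-2 + u)))*(u + 178) = (-8 + u + u*(-2 + u))*(178 + u) = (178 + u)*(-8 + u + u*(-2 + u)))
-36396 - D(-141) = -36396 - (-1424 + (-141)³ - 186*(-141) + 177*(-141)²) = -36396 - (-1424 - 2803221 + 26226 + 177*19881) = -36396 - (-1424 - 2803221 + 26226 + 3518937) = -36396 - 1*740518 = -36396 - 740518 = -776914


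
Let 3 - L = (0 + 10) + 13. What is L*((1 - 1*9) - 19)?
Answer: 540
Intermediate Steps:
L = -20 (L = 3 - ((0 + 10) + 13) = 3 - (10 + 13) = 3 - 1*23 = 3 - 23 = -20)
L*((1 - 1*9) - 19) = -20*((1 - 1*9) - 19) = -20*((1 - 9) - 19) = -20*(-8 - 19) = -20*(-27) = 540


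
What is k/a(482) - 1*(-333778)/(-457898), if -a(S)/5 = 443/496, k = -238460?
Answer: 5415767779341/101424407 ≈ 53397.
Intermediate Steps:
a(S) = -2215/496
k/a(482) - 1*(-333778)/(-457898) = -238460/(-2215/496) - 1*(-333778)/(-457898) = -238460*(-496/2215) + 333778*(-1/457898) = 23655232/443 - 166889/228949 = 5415767779341/101424407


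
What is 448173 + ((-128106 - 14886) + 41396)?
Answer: 346577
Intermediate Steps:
448173 + ((-128106 - 14886) + 41396) = 448173 + (-142992 + 41396) = 448173 - 101596 = 346577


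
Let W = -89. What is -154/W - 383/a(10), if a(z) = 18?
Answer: -31315/1602 ≈ -19.547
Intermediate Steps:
-154/W - 383/a(10) = -154/(-89) - 383/18 = -154*(-1/89) - 383*1/18 = 154/89 - 383/18 = -31315/1602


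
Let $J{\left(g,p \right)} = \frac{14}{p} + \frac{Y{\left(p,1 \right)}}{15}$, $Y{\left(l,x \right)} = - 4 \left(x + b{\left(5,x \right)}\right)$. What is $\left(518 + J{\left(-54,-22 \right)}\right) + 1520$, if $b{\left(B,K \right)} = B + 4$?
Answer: $\frac{67145}{33} \approx 2034.7$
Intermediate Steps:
$b{\left(B,K \right)} = 4 + B$
$Y{\left(l,x \right)} = -36 - 4 x$ ($Y{\left(l,x \right)} = - 4 \left(x + \left(4 + 5\right)\right) = - 4 \left(x + 9\right) = - 4 \left(9 + x\right) = -36 - 4 x$)
$J{\left(g,p \right)} = - \frac{8}{3} + \frac{14}{p}$ ($J{\left(g,p \right)} = \frac{14}{p} + \frac{-36 - 4}{15} = \frac{14}{p} + \left(-36 - 4\right) \frac{1}{15} = \frac{14}{p} - \frac{8}{3} = - \frac{8}{3} + \frac{14}{p}$)
$\left(518 + J{\left(-54,-22 \right)}\right) + 1520 = \left(518 - \left(\frac{8}{3} - \frac{14}{-22}\right)\right) + 1520 = \left(518 + \left(- \frac{8}{3} + 14 \left(- \frac{1}{22}\right)\right)\right) + 1520 = \left(518 - \frac{109}{33}\right) + 1520 = \frac{16985}{33} + 1520 = \frac{67145}{33}$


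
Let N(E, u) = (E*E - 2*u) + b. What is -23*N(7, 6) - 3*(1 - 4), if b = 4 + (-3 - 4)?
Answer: -773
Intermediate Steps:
b = -3 (b = 4 - 7 = -3)
N(E, u) = -3 + E² - 2*u (N(E, u) = (E*E - 2*u) - 3 = (E² - 2*u) - 3 = -3 + E² - 2*u)
-23*N(7, 6) - 3*(1 - 4) = -23*(-3 + 7² - 2*6) - 3*(1 - 4) = -23*(-3 + 49 - 12) - 3*(-3) = -23*34 + 9 = -782 + 9 = -773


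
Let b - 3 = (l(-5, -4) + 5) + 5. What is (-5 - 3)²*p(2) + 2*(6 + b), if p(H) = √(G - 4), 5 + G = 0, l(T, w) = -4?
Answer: 30 + 192*I ≈ 30.0 + 192.0*I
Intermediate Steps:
G = -5 (G = -5 + 0 = -5)
b = 9 (b = 3 + ((-4 + 5) + 5) = 3 + (1 + 5) = 3 + 6 = 9)
p(H) = 3*I (p(H) = √(-5 - 4) = √(-9) = 3*I)
(-5 - 3)²*p(2) + 2*(6 + b) = (-5 - 3)²*(3*I) + 2*(6 + 9) = (-8)²*(3*I) + 2*15 = 64*(3*I) + 30 = 192*I + 30 = 30 + 192*I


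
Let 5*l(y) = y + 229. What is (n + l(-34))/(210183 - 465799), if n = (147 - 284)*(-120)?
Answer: -16479/255616 ≈ -0.064468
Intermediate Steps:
l(y) = 229/5 + y/5 (l(y) = (y + 229)/5 = (229 + y)/5 = 229/5 + y/5)
n = 16440 (n = -137*(-120) = 16440)
(n + l(-34))/(210183 - 465799) = (16440 + (229/5 + (1/5)*(-34)))/(210183 - 465799) = (16440 + (229/5 - 34/5))/(-255616) = (16440 + 39)*(-1/255616) = 16479*(-1/255616) = -16479/255616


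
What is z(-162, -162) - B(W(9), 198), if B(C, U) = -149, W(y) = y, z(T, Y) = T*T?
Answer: 26393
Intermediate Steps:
z(T, Y) = T²
z(-162, -162) - B(W(9), 198) = (-162)² - 1*(-149) = 26244 + 149 = 26393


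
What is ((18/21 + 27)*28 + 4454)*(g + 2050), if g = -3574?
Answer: -7976616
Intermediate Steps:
((18/21 + 27)*28 + 4454)*(g + 2050) = ((18/21 + 27)*28 + 4454)*(-3574 + 2050) = ((18*(1/21) + 27)*28 + 4454)*(-1524) = ((6/7 + 27)*28 + 4454)*(-1524) = ((195/7)*28 + 4454)*(-1524) = (780 + 4454)*(-1524) = 5234*(-1524) = -7976616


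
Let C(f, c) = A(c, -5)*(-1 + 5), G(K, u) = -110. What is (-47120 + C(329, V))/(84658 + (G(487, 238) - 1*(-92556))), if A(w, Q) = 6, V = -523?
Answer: -5887/22138 ≈ -0.26592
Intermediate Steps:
C(f, c) = 24 (C(f, c) = 6*(-1 + 5) = 6*4 = 24)
(-47120 + C(329, V))/(84658 + (G(487, 238) - 1*(-92556))) = (-47120 + 24)/(84658 + (-110 - 1*(-92556))) = -47096/(84658 + (-110 + 92556)) = -47096/(84658 + 92446) = -47096/177104 = -47096*1/177104 = -5887/22138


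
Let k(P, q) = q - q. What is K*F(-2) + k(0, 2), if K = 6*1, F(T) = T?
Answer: -12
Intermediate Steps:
k(P, q) = 0
K = 6
K*F(-2) + k(0, 2) = 6*(-2) + 0 = -12 + 0 = -12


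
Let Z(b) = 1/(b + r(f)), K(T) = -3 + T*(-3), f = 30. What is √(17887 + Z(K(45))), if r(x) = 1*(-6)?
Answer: 11*√21287/12 ≈ 133.74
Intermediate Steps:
r(x) = -6
K(T) = -3 - 3*T
Z(b) = 1/(-6 + b) (Z(b) = 1/(b - 6) = 1/(-6 + b))
√(17887 + Z(K(45))) = √(17887 + 1/(-6 + (-3 - 3*45))) = √(17887 + 1/(-6 + (-3 - 135))) = √(17887 + 1/(-6 - 138)) = √(17887 + 1/(-144)) = √(17887 - 1/144) = √(2575727/144) = 11*√21287/12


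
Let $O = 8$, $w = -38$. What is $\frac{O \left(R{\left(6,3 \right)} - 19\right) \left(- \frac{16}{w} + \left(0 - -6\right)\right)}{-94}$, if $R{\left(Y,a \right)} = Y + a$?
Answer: $\frac{4880}{893} \approx 5.4647$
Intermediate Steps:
$\frac{O \left(R{\left(6,3 \right)} - 19\right) \left(- \frac{16}{w} + \left(0 - -6\right)\right)}{-94} = \frac{8 \left(\left(6 + 3\right) - 19\right) \left(- \frac{16}{-38} + \left(0 - -6\right)\right)}{-94} = 8 \left(9 - 19\right) \left(\left(-16\right) \left(- \frac{1}{38}\right) + \left(0 + 6\right)\right) \left(- \frac{1}{94}\right) = 8 \left(- 10 \left(\frac{8}{19} + 6\right)\right) \left(- \frac{1}{94}\right) = 8 \left(\left(-10\right) \frac{122}{19}\right) \left(- \frac{1}{94}\right) = 8 \left(- \frac{1220}{19}\right) \left(- \frac{1}{94}\right) = \left(- \frac{9760}{19}\right) \left(- \frac{1}{94}\right) = \frac{4880}{893}$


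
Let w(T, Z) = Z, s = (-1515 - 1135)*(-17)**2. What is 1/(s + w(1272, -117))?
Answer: -1/765967 ≈ -1.3055e-6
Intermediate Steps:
s = -765850 (s = -2650*289 = -765850)
1/(s + w(1272, -117)) = 1/(-765850 - 117) = 1/(-765967) = -1/765967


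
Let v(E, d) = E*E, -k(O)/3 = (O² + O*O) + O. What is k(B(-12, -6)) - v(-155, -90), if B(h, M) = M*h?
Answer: -55345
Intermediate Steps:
k(O) = -6*O² - 3*O (k(O) = -3*((O² + O*O) + O) = -3*((O² + O²) + O) = -3*(2*O² + O) = -3*(O + 2*O²) = -6*O² - 3*O)
v(E, d) = E²
k(B(-12, -6)) - v(-155, -90) = -3*(-6*(-12))*(1 + 2*(-6*(-12))) - 1*(-155)² = -3*72*(1 + 2*72) - 1*24025 = -3*72*(1 + 144) - 24025 = -3*72*145 - 24025 = -31320 - 24025 = -55345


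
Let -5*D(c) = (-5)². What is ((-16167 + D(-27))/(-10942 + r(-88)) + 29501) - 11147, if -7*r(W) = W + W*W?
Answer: 773218852/42125 ≈ 18355.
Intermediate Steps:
D(c) = -5 (D(c) = -⅕*(-5)² = -⅕*25 = -5)
r(W) = -W/7 - W²/7 (r(W) = -(W + W*W)/7 = -(W + W²)/7 = -W/7 - W²/7)
((-16167 + D(-27))/(-10942 + r(-88)) + 29501) - 11147 = ((-16167 - 5)/(-10942 - ⅐*(-88)*(1 - 88)) + 29501) - 11147 = (-16172/(-10942 - ⅐*(-88)*(-87)) + 29501) - 11147 = (-16172/(-10942 - 7656/7) + 29501) - 11147 = (-16172/(-84250/7) + 29501) - 11147 = (-16172*(-7/84250) + 29501) - 11147 = (56602/42125 + 29501) - 11147 = 1242786227/42125 - 11147 = 773218852/42125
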